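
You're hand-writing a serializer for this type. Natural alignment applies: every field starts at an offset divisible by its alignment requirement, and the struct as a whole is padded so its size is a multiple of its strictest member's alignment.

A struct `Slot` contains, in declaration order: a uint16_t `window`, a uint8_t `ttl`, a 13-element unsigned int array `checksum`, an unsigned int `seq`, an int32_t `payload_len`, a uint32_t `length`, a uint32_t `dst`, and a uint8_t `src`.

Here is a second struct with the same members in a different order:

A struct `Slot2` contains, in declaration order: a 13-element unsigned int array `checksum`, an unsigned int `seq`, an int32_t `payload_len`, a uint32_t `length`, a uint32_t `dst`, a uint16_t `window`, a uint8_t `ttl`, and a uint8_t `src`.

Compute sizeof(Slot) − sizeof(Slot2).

4

0..2  window  (2B, 2-aligned)
2..3  ttl  (1B, 1-aligned)
3..4  -- padding (1B)
4..56  checksum  (52B, 4-aligned)
56..60  seq  (4B, 4-aligned)
60..64  payload_len  (4B, 4-aligned)
64..68  length  (4B, 4-aligned)
68..72  dst  (4B, 4-aligned)
72..73  src  (1B, 1-aligned)
73..76  -- tail padding (3B)
sizeof = 76, alignof = 4
— Slot2 —
0..52  checksum  (52B, 4-aligned)
52..56  seq  (4B, 4-aligned)
56..60  payload_len  (4B, 4-aligned)
60..64  length  (4B, 4-aligned)
64..68  dst  (4B, 4-aligned)
68..70  window  (2B, 2-aligned)
70..71  ttl  (1B, 1-aligned)
71..72  src  (1B, 1-aligned)
sizeof = 72, alignof = 4
76 − 72 = 4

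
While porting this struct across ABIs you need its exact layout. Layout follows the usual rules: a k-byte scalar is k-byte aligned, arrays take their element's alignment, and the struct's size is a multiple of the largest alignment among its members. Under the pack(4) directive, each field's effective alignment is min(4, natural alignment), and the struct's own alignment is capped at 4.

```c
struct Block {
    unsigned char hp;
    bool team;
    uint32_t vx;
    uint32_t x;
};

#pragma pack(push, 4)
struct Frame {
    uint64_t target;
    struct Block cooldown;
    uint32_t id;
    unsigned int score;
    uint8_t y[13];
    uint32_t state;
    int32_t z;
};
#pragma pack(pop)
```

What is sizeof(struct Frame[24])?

Block: @0: hp [1B, align 1] → 1; @1: team [1B, align 1] → 2; +2 pad (align 4); @4: vx [4B, align 4] → 8; @8: x [4B, align 4] → 12; size 12, align 4
@0: target [8B, align 4] → 8
@8: cooldown [12B, align 4] → 20
@20: id [4B, align 4] → 24
@24: score [4B, align 4] → 28
@28: y [13B, align 1] → 41
+3 pad (align 4)
@44: state [4B, align 4] → 48
@48: z [4B, align 4] → 52
size 52, align 4
array of 24: 24 × 52 = 1248

1248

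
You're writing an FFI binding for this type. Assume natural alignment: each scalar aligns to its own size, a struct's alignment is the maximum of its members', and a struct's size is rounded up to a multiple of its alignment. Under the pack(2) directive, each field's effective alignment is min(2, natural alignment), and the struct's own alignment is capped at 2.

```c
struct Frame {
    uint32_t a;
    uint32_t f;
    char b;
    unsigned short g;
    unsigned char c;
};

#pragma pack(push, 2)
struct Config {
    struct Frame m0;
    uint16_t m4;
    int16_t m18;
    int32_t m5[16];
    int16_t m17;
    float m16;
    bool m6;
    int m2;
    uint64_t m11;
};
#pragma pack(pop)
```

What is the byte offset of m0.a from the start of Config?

Frame: a at 0 (size 4, align 4) → ends 4; f at 4 (size 4, align 4) → ends 8; b at 8 (size 1, align 1) → ends 9; pad 1 to align 2 for g; g at 10 (size 2, align 2) → ends 12; c at 12 (size 1, align 1) → ends 13; tail pad 3 to reach multiple of 4; total 16 bytes, alignment 4
m0 at 0 (size 16, align 2) → ends 16
within Frame: a at 0
0 + 0 = 0

0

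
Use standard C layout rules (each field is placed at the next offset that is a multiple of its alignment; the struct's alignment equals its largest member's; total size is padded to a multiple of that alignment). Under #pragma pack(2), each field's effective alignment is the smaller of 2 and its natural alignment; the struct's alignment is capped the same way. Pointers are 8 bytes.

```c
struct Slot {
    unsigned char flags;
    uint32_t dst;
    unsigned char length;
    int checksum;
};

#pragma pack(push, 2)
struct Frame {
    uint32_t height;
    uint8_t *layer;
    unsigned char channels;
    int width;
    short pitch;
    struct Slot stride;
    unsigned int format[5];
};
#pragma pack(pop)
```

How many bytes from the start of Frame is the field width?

Slot: @0: flags [1B, align 1] → 1; +3 pad (align 4); @4: dst [4B, align 4] → 8; @8: length [1B, align 1] → 9; +3 pad (align 4); @12: checksum [4B, align 4] → 16; size 16, align 4
@0: height [4B, align 2] → 4
@4: layer [8B, align 2] → 12
@12: channels [1B, align 1] → 13
+1 pad (align 2)
@14: width [4B, align 2] → 18

14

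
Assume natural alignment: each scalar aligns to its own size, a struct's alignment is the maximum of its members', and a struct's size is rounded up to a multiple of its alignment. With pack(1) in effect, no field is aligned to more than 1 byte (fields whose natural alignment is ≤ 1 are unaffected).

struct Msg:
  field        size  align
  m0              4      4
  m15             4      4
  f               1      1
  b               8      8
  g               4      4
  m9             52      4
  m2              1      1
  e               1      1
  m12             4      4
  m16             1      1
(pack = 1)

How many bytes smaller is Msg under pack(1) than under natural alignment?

natural layout:
  m0 at 0 (size 4, align 4) → ends 4
  m15 at 4 (size 4, align 4) → ends 8
  f at 8 (size 1, align 1) → ends 9
  pad 7 to align 8 for b
  b at 16 (size 8, align 8) → ends 24
  g at 24 (size 4, align 4) → ends 28
  m9 at 28 (size 52, align 4) → ends 80
  m2 at 80 (size 1, align 1) → ends 81
  e at 81 (size 1, align 1) → ends 82
  pad 2 to align 4 for m12
  m12 at 84 (size 4, align 4) → ends 88
  m16 at 88 (size 1, align 1) → ends 89
  tail pad 7 to reach multiple of 8
  total 96 bytes, alignment 8
packed(1) layout:
  m0 at 0 (size 4, align 1) → ends 4
  m15 at 4 (size 4, align 1) → ends 8
  f at 8 (size 1, align 1) → ends 9
  b at 9 (size 8, align 1) → ends 17
  g at 17 (size 4, align 1) → ends 21
  m9 at 21 (size 52, align 1) → ends 73
  m2 at 73 (size 1, align 1) → ends 74
  e at 74 (size 1, align 1) → ends 75
  m12 at 75 (size 4, align 1) → ends 79
  m16 at 79 (size 1, align 1) → ends 80
  total 80 bytes, alignment 1
96 − 80 = 16

16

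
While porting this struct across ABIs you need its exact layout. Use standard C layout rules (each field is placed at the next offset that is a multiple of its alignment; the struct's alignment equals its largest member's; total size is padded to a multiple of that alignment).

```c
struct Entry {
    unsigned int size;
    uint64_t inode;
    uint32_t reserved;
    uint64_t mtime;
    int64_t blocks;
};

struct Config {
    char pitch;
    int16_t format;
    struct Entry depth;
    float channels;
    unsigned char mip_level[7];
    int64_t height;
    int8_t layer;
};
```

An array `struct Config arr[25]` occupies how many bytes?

Entry: @0: size [4B, align 4] → 4; +4 pad (align 8); @8: inode [8B, align 8] → 16; @16: reserved [4B, align 4] → 20; +4 pad (align 8); @24: mtime [8B, align 8] → 32; @32: blocks [8B, align 8] → 40; size 40, align 8
@0: pitch [1B, align 1] → 1
+1 pad (align 2)
@2: format [2B, align 2] → 4
+4 pad (align 8)
@8: depth [40B, align 8] → 48
@48: channels [4B, align 4] → 52
@52: mip_level [7B, align 1] → 59
+5 pad (align 8)
@64: height [8B, align 8] → 72
@72: layer [1B, align 1] → 73
+7 tail pad (align 8)
size 80, align 8
array of 25: 25 × 80 = 2000

2000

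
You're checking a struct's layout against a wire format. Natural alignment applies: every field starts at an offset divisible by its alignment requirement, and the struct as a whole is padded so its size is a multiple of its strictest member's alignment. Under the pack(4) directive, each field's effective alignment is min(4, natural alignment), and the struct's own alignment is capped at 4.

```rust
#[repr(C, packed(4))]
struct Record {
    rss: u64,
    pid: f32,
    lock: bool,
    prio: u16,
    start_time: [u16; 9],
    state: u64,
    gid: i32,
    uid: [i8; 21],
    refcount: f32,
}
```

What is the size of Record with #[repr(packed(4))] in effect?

76

rss at 0 (size 8, align 4) → ends 8
pid at 8 (size 4, align 4) → ends 12
lock at 12 (size 1, align 1) → ends 13
pad 1 to align 2 for prio
prio at 14 (size 2, align 2) → ends 16
start_time at 16 (size 18, align 2) → ends 34
pad 2 to align 4 for state
state at 36 (size 8, align 4) → ends 44
gid at 44 (size 4, align 4) → ends 48
uid at 48 (size 21, align 1) → ends 69
pad 3 to align 4 for refcount
refcount at 72 (size 4, align 4) → ends 76
total 76 bytes, alignment 4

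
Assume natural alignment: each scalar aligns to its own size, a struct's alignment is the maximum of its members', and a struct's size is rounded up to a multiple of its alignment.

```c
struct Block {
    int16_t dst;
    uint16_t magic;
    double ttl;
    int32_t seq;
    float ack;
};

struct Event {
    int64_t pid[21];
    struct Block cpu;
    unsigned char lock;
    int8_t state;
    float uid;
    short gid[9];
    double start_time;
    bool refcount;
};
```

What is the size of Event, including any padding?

240

Block: @0: dst [2B, align 2] → 2; @2: magic [2B, align 2] → 4; +4 pad (align 8); @8: ttl [8B, align 8] → 16; @16: seq [4B, align 4] → 20; @20: ack [4B, align 4] → 24; size 24, align 8
@0: pid [168B, align 8] → 168
@168: cpu [24B, align 8] → 192
@192: lock [1B, align 1] → 193
@193: state [1B, align 1] → 194
+2 pad (align 4)
@196: uid [4B, align 4] → 200
@200: gid [18B, align 2] → 218
+6 pad (align 8)
@224: start_time [8B, align 8] → 232
@232: refcount [1B, align 1] → 233
+7 tail pad (align 8)
size 240, align 8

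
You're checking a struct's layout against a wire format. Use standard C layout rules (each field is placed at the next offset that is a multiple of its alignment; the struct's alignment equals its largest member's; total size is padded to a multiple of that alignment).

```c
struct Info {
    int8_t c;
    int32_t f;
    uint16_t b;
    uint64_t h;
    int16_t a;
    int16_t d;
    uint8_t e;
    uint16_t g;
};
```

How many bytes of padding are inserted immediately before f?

3

c at 0 (size 1, align 1) → ends 1
pad 3 to align 4 for f
f at 4 (size 4, align 4) → ends 8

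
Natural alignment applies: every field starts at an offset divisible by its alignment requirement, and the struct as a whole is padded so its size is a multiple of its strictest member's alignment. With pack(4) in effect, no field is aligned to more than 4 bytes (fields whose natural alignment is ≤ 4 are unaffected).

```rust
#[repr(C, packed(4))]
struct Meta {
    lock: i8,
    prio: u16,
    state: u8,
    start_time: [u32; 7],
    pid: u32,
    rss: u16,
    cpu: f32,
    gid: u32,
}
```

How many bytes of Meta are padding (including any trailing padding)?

lock at 0 (size 1, align 1) → ends 1
pad 1 to align 2 for prio
prio at 2 (size 2, align 2) → ends 4
state at 4 (size 1, align 1) → ends 5
pad 3 to align 4 for start_time
start_time at 8 (size 28, align 4) → ends 36
pid at 36 (size 4, align 4) → ends 40
rss at 40 (size 2, align 2) → ends 42
pad 2 to align 4 for cpu
cpu at 44 (size 4, align 4) → ends 48
gid at 48 (size 4, align 4) → ends 52
total 52 bytes, alignment 4
data bytes 46, size 52 → padding 6

6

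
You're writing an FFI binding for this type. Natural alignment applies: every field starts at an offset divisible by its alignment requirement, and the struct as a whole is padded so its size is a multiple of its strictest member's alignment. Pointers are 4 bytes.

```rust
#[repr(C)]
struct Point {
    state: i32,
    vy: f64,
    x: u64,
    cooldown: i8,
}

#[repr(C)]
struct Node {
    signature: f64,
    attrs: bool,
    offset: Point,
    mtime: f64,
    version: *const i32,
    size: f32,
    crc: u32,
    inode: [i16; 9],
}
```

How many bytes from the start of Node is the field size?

Point: state at 0 (size 4, align 4) → ends 4; pad 4 to align 8 for vy; vy at 8 (size 8, align 8) → ends 16; x at 16 (size 8, align 8) → ends 24; cooldown at 24 (size 1, align 1) → ends 25; tail pad 7 to reach multiple of 8; total 32 bytes, alignment 8
signature at 0 (size 8, align 8) → ends 8
attrs at 8 (size 1, align 1) → ends 9
pad 7 to align 8 for offset
offset at 16 (size 32, align 8) → ends 48
mtime at 48 (size 8, align 8) → ends 56
version at 56 (size 4, align 4) → ends 60
size at 60 (size 4, align 4) → ends 64

60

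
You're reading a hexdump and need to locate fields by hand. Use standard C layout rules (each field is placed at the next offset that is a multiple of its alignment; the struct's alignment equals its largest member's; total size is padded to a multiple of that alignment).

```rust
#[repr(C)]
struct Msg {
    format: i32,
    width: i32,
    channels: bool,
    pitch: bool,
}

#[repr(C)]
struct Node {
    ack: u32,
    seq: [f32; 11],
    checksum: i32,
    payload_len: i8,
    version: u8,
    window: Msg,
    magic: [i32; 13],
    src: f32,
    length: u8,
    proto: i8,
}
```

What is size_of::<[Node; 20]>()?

2560

Msg: format at 0 (size 4, align 4) → ends 4; width at 4 (size 4, align 4) → ends 8; channels at 8 (size 1, align 1) → ends 9; pitch at 9 (size 1, align 1) → ends 10; tail pad 2 to reach multiple of 4; total 12 bytes, alignment 4
ack at 0 (size 4, align 4) → ends 4
seq at 4 (size 44, align 4) → ends 48
checksum at 48 (size 4, align 4) → ends 52
payload_len at 52 (size 1, align 1) → ends 53
version at 53 (size 1, align 1) → ends 54
pad 2 to align 4 for window
window at 56 (size 12, align 4) → ends 68
magic at 68 (size 52, align 4) → ends 120
src at 120 (size 4, align 4) → ends 124
length at 124 (size 1, align 1) → ends 125
proto at 125 (size 1, align 1) → ends 126
tail pad 2 to reach multiple of 4
total 128 bytes, alignment 4
array of 20: 20 × 128 = 2560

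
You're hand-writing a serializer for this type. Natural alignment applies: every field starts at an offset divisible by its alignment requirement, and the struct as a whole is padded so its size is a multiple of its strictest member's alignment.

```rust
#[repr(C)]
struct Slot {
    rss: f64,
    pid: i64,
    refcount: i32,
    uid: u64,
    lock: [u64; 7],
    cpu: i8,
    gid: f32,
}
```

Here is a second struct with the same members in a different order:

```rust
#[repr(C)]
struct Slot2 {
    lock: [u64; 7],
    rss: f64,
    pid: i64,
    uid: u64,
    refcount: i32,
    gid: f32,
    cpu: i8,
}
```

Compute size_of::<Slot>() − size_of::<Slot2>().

0

0..8  rss  (8B, 8-aligned)
8..16  pid  (8B, 8-aligned)
16..20  refcount  (4B, 4-aligned)
20..24  -- padding (4B)
24..32  uid  (8B, 8-aligned)
32..88  lock  (56B, 8-aligned)
88..89  cpu  (1B, 1-aligned)
89..92  -- padding (3B)
92..96  gid  (4B, 4-aligned)
sizeof = 96, alignof = 8
— Slot2 —
0..56  lock  (56B, 8-aligned)
56..64  rss  (8B, 8-aligned)
64..72  pid  (8B, 8-aligned)
72..80  uid  (8B, 8-aligned)
80..84  refcount  (4B, 4-aligned)
84..88  gid  (4B, 4-aligned)
88..89  cpu  (1B, 1-aligned)
89..96  -- tail padding (7B)
sizeof = 96, alignof = 8
96 − 96 = 0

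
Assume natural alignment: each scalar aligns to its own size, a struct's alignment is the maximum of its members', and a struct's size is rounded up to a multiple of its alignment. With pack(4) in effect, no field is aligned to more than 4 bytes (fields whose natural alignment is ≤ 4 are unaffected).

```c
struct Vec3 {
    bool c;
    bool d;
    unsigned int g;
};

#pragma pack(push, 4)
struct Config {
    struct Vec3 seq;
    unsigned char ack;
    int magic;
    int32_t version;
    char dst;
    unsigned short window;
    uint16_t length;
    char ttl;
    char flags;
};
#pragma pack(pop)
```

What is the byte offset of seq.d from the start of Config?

1

Vec3: @0: c [1B, align 1] → 1; @1: d [1B, align 1] → 2; +2 pad (align 4); @4: g [4B, align 4] → 8; size 8, align 4
@0: seq [8B, align 4] → 8
within Vec3: d at 1
0 + 1 = 1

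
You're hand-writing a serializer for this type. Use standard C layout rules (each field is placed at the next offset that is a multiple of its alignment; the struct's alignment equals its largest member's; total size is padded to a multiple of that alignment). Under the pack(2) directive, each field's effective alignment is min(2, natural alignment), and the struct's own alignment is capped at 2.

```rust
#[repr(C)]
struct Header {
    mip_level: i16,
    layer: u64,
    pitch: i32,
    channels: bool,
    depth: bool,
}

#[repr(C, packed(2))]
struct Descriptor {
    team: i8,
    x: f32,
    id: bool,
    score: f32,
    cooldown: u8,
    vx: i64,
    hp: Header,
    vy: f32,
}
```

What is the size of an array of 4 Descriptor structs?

200

Header: mip_level at 0 (size 2, align 2) → ends 2; pad 6 to align 8 for layer; layer at 8 (size 8, align 8) → ends 16; pitch at 16 (size 4, align 4) → ends 20; channels at 20 (size 1, align 1) → ends 21; depth at 21 (size 1, align 1) → ends 22; tail pad 2 to reach multiple of 8; total 24 bytes, alignment 8
team at 0 (size 1, align 1) → ends 1
pad 1 to align 2 for x
x at 2 (size 4, align 2) → ends 6
id at 6 (size 1, align 1) → ends 7
pad 1 to align 2 for score
score at 8 (size 4, align 2) → ends 12
cooldown at 12 (size 1, align 1) → ends 13
pad 1 to align 2 for vx
vx at 14 (size 8, align 2) → ends 22
hp at 22 (size 24, align 2) → ends 46
vy at 46 (size 4, align 2) → ends 50
total 50 bytes, alignment 2
array of 4: 4 × 50 = 200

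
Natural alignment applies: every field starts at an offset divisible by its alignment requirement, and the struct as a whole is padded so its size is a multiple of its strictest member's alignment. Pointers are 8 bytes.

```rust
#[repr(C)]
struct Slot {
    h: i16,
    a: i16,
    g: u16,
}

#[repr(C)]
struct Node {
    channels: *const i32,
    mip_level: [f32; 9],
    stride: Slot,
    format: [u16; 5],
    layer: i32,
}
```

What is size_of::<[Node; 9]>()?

576

Slot: 0..2  h  (2B, 2-aligned); 2..4  a  (2B, 2-aligned); 4..6  g  (2B, 2-aligned); sizeof = 6, alignof = 2
0..8  channels  (8B, 8-aligned)
8..44  mip_level  (36B, 4-aligned)
44..50  stride  (6B, 2-aligned)
50..60  format  (10B, 2-aligned)
60..64  layer  (4B, 4-aligned)
sizeof = 64, alignof = 8
array of 9: 9 × 64 = 576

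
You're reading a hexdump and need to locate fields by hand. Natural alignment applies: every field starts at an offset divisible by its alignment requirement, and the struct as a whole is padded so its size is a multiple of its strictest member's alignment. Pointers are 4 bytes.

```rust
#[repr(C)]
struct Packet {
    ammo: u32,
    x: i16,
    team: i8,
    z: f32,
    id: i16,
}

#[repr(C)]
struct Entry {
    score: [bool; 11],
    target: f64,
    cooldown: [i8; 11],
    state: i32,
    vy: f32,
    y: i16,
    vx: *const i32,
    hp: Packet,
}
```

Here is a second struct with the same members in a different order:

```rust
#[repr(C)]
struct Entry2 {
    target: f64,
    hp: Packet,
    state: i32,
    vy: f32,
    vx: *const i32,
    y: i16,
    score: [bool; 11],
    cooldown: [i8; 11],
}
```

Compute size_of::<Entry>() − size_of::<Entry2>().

Packet: 0..4  ammo  (4B, 4-aligned); 4..6  x  (2B, 2-aligned); 6..7  team  (1B, 1-aligned); 7..8  -- padding (1B); 8..12  z  (4B, 4-aligned); 12..14  id  (2B, 2-aligned); 14..16  -- tail padding (2B); sizeof = 16, alignof = 4
0..11  score  (11B, 1-aligned)
11..16  -- padding (5B)
16..24  target  (8B, 8-aligned)
24..35  cooldown  (11B, 1-aligned)
35..36  -- padding (1B)
36..40  state  (4B, 4-aligned)
40..44  vy  (4B, 4-aligned)
44..46  y  (2B, 2-aligned)
46..48  -- padding (2B)
48..52  vx  (4B, 4-aligned)
52..68  hp  (16B, 4-aligned)
68..72  -- tail padding (4B)
sizeof = 72, alignof = 8
— Entry2 —
0..8  target  (8B, 8-aligned)
8..24  hp  (16B, 4-aligned)
24..28  state  (4B, 4-aligned)
28..32  vy  (4B, 4-aligned)
32..36  vx  (4B, 4-aligned)
36..38  y  (2B, 2-aligned)
38..49  score  (11B, 1-aligned)
49..60  cooldown  (11B, 1-aligned)
60..64  -- tail padding (4B)
sizeof = 64, alignof = 8
72 − 64 = 8

8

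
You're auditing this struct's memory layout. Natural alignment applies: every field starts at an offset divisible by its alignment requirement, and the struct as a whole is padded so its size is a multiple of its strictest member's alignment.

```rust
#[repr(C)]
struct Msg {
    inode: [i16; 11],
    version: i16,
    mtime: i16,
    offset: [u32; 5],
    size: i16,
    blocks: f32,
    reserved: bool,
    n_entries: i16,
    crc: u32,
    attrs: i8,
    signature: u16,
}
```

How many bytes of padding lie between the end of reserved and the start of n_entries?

1

0..22  inode  (22B, 2-aligned)
22..24  version  (2B, 2-aligned)
24..26  mtime  (2B, 2-aligned)
26..28  -- padding (2B)
28..48  offset  (20B, 4-aligned)
48..50  size  (2B, 2-aligned)
50..52  -- padding (2B)
52..56  blocks  (4B, 4-aligned)
56..57  reserved  (1B, 1-aligned)
57..58  -- padding (1B)
58..60  n_entries  (2B, 2-aligned)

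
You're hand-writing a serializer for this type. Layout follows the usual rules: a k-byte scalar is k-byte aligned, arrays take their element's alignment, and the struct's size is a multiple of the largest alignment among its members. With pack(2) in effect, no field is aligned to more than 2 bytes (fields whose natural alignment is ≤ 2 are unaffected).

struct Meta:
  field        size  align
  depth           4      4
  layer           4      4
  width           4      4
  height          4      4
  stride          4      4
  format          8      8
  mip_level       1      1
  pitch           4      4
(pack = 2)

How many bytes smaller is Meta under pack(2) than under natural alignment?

natural layout:
  0..4  depth  (4B, 4-aligned)
  4..8  layer  (4B, 4-aligned)
  8..12  width  (4B, 4-aligned)
  12..16  height  (4B, 4-aligned)
  16..20  stride  (4B, 4-aligned)
  20..24  -- padding (4B)
  24..32  format  (8B, 8-aligned)
  32..33  mip_level  (1B, 1-aligned)
  33..36  -- padding (3B)
  36..40  pitch  (4B, 4-aligned)
  sizeof = 40, alignof = 8
packed(2) layout:
  0..4  depth  (4B, 2-aligned)
  4..8  layer  (4B, 2-aligned)
  8..12  width  (4B, 2-aligned)
  12..16  height  (4B, 2-aligned)
  16..20  stride  (4B, 2-aligned)
  20..28  format  (8B, 2-aligned)
  28..29  mip_level  (1B, 1-aligned)
  29..30  -- padding (1B)
  30..34  pitch  (4B, 2-aligned)
  sizeof = 34, alignof = 2
40 − 34 = 6

6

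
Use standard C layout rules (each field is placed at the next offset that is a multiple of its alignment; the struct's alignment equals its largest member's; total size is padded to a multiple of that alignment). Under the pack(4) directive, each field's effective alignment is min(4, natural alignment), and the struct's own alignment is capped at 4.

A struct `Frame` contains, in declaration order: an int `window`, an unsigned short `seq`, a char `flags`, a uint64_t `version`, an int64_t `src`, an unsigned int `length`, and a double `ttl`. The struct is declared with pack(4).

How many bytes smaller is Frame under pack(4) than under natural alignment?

4

natural layout:
  @0: window [4B, align 4] → 4
  @4: seq [2B, align 2] → 6
  @6: flags [1B, align 1] → 7
  +1 pad (align 8)
  @8: version [8B, align 8] → 16
  @16: src [8B, align 8] → 24
  @24: length [4B, align 4] → 28
  +4 pad (align 8)
  @32: ttl [8B, align 8] → 40
  size 40, align 8
packed(4) layout:
  @0: window [4B, align 4] → 4
  @4: seq [2B, align 2] → 6
  @6: flags [1B, align 1] → 7
  +1 pad (align 4)
  @8: version [8B, align 4] → 16
  @16: src [8B, align 4] → 24
  @24: length [4B, align 4] → 28
  @28: ttl [8B, align 4] → 36
  size 36, align 4
40 − 36 = 4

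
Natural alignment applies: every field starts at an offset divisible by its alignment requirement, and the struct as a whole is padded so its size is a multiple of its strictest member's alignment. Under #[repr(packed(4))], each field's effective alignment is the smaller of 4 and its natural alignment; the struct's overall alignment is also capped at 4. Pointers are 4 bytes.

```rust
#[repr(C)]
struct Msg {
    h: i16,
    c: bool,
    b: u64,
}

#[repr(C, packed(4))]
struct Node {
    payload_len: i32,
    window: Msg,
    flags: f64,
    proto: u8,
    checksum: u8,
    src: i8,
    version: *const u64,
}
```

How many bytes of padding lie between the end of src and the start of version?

1

Msg: 0..2  h  (2B, 2-aligned); 2..3  c  (1B, 1-aligned); 3..8  -- padding (5B); 8..16  b  (8B, 8-aligned); sizeof = 16, alignof = 8
0..4  payload_len  (4B, 4-aligned)
4..20  window  (16B, 4-aligned)
20..28  flags  (8B, 4-aligned)
28..29  proto  (1B, 1-aligned)
29..30  checksum  (1B, 1-aligned)
30..31  src  (1B, 1-aligned)
31..32  -- padding (1B)
32..36  version  (4B, 4-aligned)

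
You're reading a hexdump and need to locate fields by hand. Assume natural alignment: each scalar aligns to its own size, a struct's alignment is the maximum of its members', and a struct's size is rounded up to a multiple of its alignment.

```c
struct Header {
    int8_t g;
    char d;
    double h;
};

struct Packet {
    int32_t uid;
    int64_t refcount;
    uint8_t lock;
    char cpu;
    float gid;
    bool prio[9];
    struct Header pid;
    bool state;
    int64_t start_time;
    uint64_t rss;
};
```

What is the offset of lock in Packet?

Header: g at 0 (size 1, align 1) → ends 1; d at 1 (size 1, align 1) → ends 2; pad 6 to align 8 for h; h at 8 (size 8, align 8) → ends 16; total 16 bytes, alignment 8
uid at 0 (size 4, align 4) → ends 4
pad 4 to align 8 for refcount
refcount at 8 (size 8, align 8) → ends 16
lock at 16 (size 1, align 1) → ends 17

16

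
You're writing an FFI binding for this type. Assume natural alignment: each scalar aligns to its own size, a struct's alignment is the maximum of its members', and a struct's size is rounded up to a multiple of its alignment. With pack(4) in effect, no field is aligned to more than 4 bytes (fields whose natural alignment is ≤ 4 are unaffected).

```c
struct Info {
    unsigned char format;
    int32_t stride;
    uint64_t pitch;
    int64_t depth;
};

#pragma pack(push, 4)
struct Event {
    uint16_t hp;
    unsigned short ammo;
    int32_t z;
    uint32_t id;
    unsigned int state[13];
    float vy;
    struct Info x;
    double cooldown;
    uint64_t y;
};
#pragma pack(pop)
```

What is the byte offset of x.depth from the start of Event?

84

Info: 0..1  format  (1B, 1-aligned); 1..4  -- padding (3B); 4..8  stride  (4B, 4-aligned); 8..16  pitch  (8B, 8-aligned); 16..24  depth  (8B, 8-aligned); sizeof = 24, alignof = 8
0..2  hp  (2B, 2-aligned)
2..4  ammo  (2B, 2-aligned)
4..8  z  (4B, 4-aligned)
8..12  id  (4B, 4-aligned)
12..64  state  (52B, 4-aligned)
64..68  vy  (4B, 4-aligned)
68..92  x  (24B, 4-aligned)
within Info: depth at 16
68 + 16 = 84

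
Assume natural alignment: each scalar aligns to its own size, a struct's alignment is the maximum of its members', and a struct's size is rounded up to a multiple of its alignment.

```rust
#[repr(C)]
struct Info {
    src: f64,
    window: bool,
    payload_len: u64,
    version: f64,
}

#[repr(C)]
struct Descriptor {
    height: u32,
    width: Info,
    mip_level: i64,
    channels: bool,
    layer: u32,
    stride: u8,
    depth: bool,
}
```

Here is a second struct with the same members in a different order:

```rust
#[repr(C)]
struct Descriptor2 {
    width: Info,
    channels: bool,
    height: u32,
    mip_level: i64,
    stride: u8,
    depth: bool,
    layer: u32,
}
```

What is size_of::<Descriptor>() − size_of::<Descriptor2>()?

Info: @0: src [8B, align 8] → 8; @8: window [1B, align 1] → 9; +7 pad (align 8); @16: payload_len [8B, align 8] → 24; @24: version [8B, align 8] → 32; size 32, align 8
@0: height [4B, align 4] → 4
+4 pad (align 8)
@8: width [32B, align 8] → 40
@40: mip_level [8B, align 8] → 48
@48: channels [1B, align 1] → 49
+3 pad (align 4)
@52: layer [4B, align 4] → 56
@56: stride [1B, align 1] → 57
@57: depth [1B, align 1] → 58
+6 tail pad (align 8)
size 64, align 8
— Descriptor2 —
@0: width [32B, align 8] → 32
@32: channels [1B, align 1] → 33
+3 pad (align 4)
@36: height [4B, align 4] → 40
@40: mip_level [8B, align 8] → 48
@48: stride [1B, align 1] → 49
@49: depth [1B, align 1] → 50
+2 pad (align 4)
@52: layer [4B, align 4] → 56
size 56, align 8
64 − 56 = 8

8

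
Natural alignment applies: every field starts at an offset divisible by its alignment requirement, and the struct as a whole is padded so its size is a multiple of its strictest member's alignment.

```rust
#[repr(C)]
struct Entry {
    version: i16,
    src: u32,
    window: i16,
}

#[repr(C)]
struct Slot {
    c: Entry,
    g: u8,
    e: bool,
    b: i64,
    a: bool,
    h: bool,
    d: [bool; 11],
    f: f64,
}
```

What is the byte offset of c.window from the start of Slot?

8

Entry: @0: version [2B, align 2] → 2; +2 pad (align 4); @4: src [4B, align 4] → 8; @8: window [2B, align 2] → 10; +2 tail pad (align 4); size 12, align 4
@0: c [12B, align 4] → 12
within Entry: window at 8
0 + 8 = 8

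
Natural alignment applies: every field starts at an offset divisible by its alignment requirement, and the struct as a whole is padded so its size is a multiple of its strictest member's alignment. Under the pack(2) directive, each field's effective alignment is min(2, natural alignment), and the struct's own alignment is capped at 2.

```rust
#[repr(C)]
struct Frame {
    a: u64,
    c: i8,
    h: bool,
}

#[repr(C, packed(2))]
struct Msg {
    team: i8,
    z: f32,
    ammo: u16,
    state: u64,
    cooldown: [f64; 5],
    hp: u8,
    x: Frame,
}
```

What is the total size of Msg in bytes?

74

Frame: @0: a [8B, align 8] → 8; @8: c [1B, align 1] → 9; @9: h [1B, align 1] → 10; +6 tail pad (align 8); size 16, align 8
@0: team [1B, align 1] → 1
+1 pad (align 2)
@2: z [4B, align 2] → 6
@6: ammo [2B, align 2] → 8
@8: state [8B, align 2] → 16
@16: cooldown [40B, align 2] → 56
@56: hp [1B, align 1] → 57
+1 pad (align 2)
@58: x [16B, align 2] → 74
size 74, align 2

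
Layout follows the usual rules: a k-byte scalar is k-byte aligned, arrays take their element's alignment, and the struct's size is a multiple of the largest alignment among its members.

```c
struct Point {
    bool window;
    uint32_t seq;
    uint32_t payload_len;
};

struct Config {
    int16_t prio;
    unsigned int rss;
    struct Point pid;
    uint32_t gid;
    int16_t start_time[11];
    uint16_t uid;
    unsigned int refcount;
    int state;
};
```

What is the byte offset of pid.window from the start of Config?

Point: 0..1  window  (1B, 1-aligned); 1..4  -- padding (3B); 4..8  seq  (4B, 4-aligned); 8..12  payload_len  (4B, 4-aligned); sizeof = 12, alignof = 4
0..2  prio  (2B, 2-aligned)
2..4  -- padding (2B)
4..8  rss  (4B, 4-aligned)
8..20  pid  (12B, 4-aligned)
within Point: window at 0
8 + 0 = 8

8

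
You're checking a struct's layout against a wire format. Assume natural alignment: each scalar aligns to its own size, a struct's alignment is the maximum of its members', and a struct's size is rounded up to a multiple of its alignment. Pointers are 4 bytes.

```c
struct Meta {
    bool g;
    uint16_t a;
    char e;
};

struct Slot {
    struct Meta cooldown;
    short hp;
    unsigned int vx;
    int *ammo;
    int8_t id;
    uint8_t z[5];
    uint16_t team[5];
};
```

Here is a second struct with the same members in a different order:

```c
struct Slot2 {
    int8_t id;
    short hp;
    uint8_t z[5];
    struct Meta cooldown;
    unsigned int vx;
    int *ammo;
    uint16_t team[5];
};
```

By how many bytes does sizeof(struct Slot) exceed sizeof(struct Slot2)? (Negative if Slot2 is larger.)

-4

Meta: 0..1  g  (1B, 1-aligned); 1..2  -- padding (1B); 2..4  a  (2B, 2-aligned); 4..5  e  (1B, 1-aligned); 5..6  -- tail padding (1B); sizeof = 6, alignof = 2
0..6  cooldown  (6B, 2-aligned)
6..8  hp  (2B, 2-aligned)
8..12  vx  (4B, 4-aligned)
12..16  ammo  (4B, 4-aligned)
16..17  id  (1B, 1-aligned)
17..22  z  (5B, 1-aligned)
22..32  team  (10B, 2-aligned)
sizeof = 32, alignof = 4
— Slot2 —
0..1  id  (1B, 1-aligned)
1..2  -- padding (1B)
2..4  hp  (2B, 2-aligned)
4..9  z  (5B, 1-aligned)
9..10  -- padding (1B)
10..16  cooldown  (6B, 2-aligned)
16..20  vx  (4B, 4-aligned)
20..24  ammo  (4B, 4-aligned)
24..34  team  (10B, 2-aligned)
34..36  -- tail padding (2B)
sizeof = 36, alignof = 4
32 − 36 = -4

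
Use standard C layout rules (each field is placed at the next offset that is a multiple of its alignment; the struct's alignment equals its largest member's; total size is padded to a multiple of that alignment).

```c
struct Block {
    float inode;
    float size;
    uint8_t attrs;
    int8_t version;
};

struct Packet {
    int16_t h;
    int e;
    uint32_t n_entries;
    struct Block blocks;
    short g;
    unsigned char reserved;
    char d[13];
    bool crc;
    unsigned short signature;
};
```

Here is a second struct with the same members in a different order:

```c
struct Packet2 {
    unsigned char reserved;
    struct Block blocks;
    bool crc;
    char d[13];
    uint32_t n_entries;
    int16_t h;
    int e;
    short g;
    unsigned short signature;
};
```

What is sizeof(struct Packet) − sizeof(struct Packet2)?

Block: 0..4  inode  (4B, 4-aligned); 4..8  size  (4B, 4-aligned); 8..9  attrs  (1B, 1-aligned); 9..10  version  (1B, 1-aligned); 10..12  -- tail padding (2B); sizeof = 12, alignof = 4
0..2  h  (2B, 2-aligned)
2..4  -- padding (2B)
4..8  e  (4B, 4-aligned)
8..12  n_entries  (4B, 4-aligned)
12..24  blocks  (12B, 4-aligned)
24..26  g  (2B, 2-aligned)
26..27  reserved  (1B, 1-aligned)
27..40  d  (13B, 1-aligned)
40..41  crc  (1B, 1-aligned)
41..42  -- padding (1B)
42..44  signature  (2B, 2-aligned)
sizeof = 44, alignof = 4
— Packet2 —
0..1  reserved  (1B, 1-aligned)
1..4  -- padding (3B)
4..16  blocks  (12B, 4-aligned)
16..17  crc  (1B, 1-aligned)
17..30  d  (13B, 1-aligned)
30..32  -- padding (2B)
32..36  n_entries  (4B, 4-aligned)
36..38  h  (2B, 2-aligned)
38..40  -- padding (2B)
40..44  e  (4B, 4-aligned)
44..46  g  (2B, 2-aligned)
46..48  signature  (2B, 2-aligned)
sizeof = 48, alignof = 4
44 − 48 = -4

-4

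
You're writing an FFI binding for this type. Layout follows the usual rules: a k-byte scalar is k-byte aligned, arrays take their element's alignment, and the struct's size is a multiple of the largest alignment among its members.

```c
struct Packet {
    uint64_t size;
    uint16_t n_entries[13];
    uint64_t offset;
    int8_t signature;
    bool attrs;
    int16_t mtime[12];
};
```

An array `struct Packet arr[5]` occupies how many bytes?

400

@0: size [8B, align 8] → 8
@8: n_entries [26B, align 2] → 34
+6 pad (align 8)
@40: offset [8B, align 8] → 48
@48: signature [1B, align 1] → 49
@49: attrs [1B, align 1] → 50
@50: mtime [24B, align 2] → 74
+6 tail pad (align 8)
size 80, align 8
array of 5: 5 × 80 = 400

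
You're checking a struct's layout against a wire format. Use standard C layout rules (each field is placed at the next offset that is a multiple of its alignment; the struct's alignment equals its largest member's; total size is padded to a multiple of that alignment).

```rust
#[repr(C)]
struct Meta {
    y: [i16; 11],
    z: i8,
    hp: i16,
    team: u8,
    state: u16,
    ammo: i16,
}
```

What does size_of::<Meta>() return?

@0: y [22B, align 2] → 22
@22: z [1B, align 1] → 23
+1 pad (align 2)
@24: hp [2B, align 2] → 26
@26: team [1B, align 1] → 27
+1 pad (align 2)
@28: state [2B, align 2] → 30
@30: ammo [2B, align 2] → 32
size 32, align 2

32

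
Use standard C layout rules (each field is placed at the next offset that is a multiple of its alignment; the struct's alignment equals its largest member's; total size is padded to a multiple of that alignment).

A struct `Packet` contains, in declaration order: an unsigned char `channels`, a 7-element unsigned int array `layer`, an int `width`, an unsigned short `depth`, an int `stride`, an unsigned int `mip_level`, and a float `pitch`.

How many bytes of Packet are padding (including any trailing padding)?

0..1  channels  (1B, 1-aligned)
1..4  -- padding (3B)
4..32  layer  (28B, 4-aligned)
32..36  width  (4B, 4-aligned)
36..38  depth  (2B, 2-aligned)
38..40  -- padding (2B)
40..44  stride  (4B, 4-aligned)
44..48  mip_level  (4B, 4-aligned)
48..52  pitch  (4B, 4-aligned)
sizeof = 52, alignof = 4
data bytes 47, size 52 → padding 5

5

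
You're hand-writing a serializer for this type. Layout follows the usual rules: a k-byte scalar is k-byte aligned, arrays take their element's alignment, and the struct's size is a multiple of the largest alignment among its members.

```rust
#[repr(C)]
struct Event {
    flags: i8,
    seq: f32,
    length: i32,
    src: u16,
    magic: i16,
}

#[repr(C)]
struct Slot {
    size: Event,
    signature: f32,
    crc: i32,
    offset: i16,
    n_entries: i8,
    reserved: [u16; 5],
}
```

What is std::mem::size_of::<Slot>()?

Event: flags at 0 (size 1, align 1) → ends 1; pad 3 to align 4 for seq; seq at 4 (size 4, align 4) → ends 8; length at 8 (size 4, align 4) → ends 12; src at 12 (size 2, align 2) → ends 14; magic at 14 (size 2, align 2) → ends 16; total 16 bytes, alignment 4
size at 0 (size 16, align 4) → ends 16
signature at 16 (size 4, align 4) → ends 20
crc at 20 (size 4, align 4) → ends 24
offset at 24 (size 2, align 2) → ends 26
n_entries at 26 (size 1, align 1) → ends 27
pad 1 to align 2 for reserved
reserved at 28 (size 10, align 2) → ends 38
tail pad 2 to reach multiple of 4
total 40 bytes, alignment 4

40 bytes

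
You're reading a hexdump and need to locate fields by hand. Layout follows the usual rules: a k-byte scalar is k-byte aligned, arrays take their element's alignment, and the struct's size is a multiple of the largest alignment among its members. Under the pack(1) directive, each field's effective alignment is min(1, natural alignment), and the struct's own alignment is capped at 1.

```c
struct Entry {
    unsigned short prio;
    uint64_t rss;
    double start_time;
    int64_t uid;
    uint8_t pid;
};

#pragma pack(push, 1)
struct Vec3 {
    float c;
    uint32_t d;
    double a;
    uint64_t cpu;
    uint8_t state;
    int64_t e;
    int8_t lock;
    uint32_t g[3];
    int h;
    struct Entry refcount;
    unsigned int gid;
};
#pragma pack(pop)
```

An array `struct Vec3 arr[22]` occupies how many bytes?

Entry: @0: prio [2B, align 2] → 2; +6 pad (align 8); @8: rss [8B, align 8] → 16; @16: start_time [8B, align 8] → 24; @24: uid [8B, align 8] → 32; @32: pid [1B, align 1] → 33; +7 tail pad (align 8); size 40, align 8
@0: c [4B, align 1] → 4
@4: d [4B, align 1] → 8
@8: a [8B, align 1] → 16
@16: cpu [8B, align 1] → 24
@24: state [1B, align 1] → 25
@25: e [8B, align 1] → 33
@33: lock [1B, align 1] → 34
@34: g [12B, align 1] → 46
@46: h [4B, align 1] → 50
@50: refcount [40B, align 1] → 90
@90: gid [4B, align 1] → 94
size 94, align 1
array of 22: 22 × 94 = 2068

2068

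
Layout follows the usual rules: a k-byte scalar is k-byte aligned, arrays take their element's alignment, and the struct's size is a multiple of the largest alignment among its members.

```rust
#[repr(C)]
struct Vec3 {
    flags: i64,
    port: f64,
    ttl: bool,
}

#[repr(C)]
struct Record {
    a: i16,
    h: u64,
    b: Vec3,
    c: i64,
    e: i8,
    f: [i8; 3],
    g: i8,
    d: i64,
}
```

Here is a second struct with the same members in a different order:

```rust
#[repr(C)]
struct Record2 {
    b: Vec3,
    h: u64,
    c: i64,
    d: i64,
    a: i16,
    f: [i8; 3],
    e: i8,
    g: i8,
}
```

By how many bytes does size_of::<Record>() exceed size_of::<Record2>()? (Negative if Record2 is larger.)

Vec3: 0..8  flags  (8B, 8-aligned); 8..16  port  (8B, 8-aligned); 16..17  ttl  (1B, 1-aligned); 17..24  -- tail padding (7B); sizeof = 24, alignof = 8
0..2  a  (2B, 2-aligned)
2..8  -- padding (6B)
8..16  h  (8B, 8-aligned)
16..40  b  (24B, 8-aligned)
40..48  c  (8B, 8-aligned)
48..49  e  (1B, 1-aligned)
49..52  f  (3B, 1-aligned)
52..53  g  (1B, 1-aligned)
53..56  -- padding (3B)
56..64  d  (8B, 8-aligned)
sizeof = 64, alignof = 8
— Record2 —
0..24  b  (24B, 8-aligned)
24..32  h  (8B, 8-aligned)
32..40  c  (8B, 8-aligned)
40..48  d  (8B, 8-aligned)
48..50  a  (2B, 2-aligned)
50..53  f  (3B, 1-aligned)
53..54  e  (1B, 1-aligned)
54..55  g  (1B, 1-aligned)
55..56  -- tail padding (1B)
sizeof = 56, alignof = 8
64 − 56 = 8

8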